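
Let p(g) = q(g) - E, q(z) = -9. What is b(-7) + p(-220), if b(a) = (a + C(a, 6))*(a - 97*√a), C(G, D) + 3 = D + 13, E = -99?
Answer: 27 - 873*I*√7 ≈ 27.0 - 2309.7*I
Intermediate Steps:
C(G, D) = 10 + D (C(G, D) = -3 + (D + 13) = -3 + (13 + D) = 10 + D)
p(g) = 90 (p(g) = -9 - 1*(-99) = -9 + 99 = 90)
b(a) = (16 + a)*(a - 97*√a) (b(a) = (a + (10 + 6))*(a - 97*√a) = (a + 16)*(a - 97*√a) = (16 + a)*(a - 97*√a))
b(-7) + p(-220) = ((-7)² - 1552*I*√7 - (-679)*I*√7 + 16*(-7)) + 90 = (49 - 1552*I*√7 - (-679)*I*√7 - 112) + 90 = (49 - 1552*I*√7 + 679*I*√7 - 112) + 90 = (-63 - 873*I*√7) + 90 = 27 - 873*I*√7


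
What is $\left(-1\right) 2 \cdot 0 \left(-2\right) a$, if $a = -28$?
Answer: $0$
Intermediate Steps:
$\left(-1\right) 2 \cdot 0 \left(-2\right) a = \left(-1\right) 2 \cdot 0 \left(-2\right) \left(-28\right) = \left(-2\right) 0 \left(-28\right) = 0 \left(-28\right) = 0$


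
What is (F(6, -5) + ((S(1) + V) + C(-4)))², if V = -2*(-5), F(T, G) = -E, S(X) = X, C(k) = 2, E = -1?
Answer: 196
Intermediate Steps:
F(T, G) = 1 (F(T, G) = -1*(-1) = 1)
V = 10
(F(6, -5) + ((S(1) + V) + C(-4)))² = (1 + ((1 + 10) + 2))² = (1 + (11 + 2))² = (1 + 13)² = 14² = 196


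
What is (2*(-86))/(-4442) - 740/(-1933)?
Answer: 1809778/4293193 ≈ 0.42155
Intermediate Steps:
(2*(-86))/(-4442) - 740/(-1933) = -172*(-1/4442) - 740*(-1/1933) = 86/2221 + 740/1933 = 1809778/4293193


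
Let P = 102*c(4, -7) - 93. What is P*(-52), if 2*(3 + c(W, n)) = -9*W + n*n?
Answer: -13728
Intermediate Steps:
c(W, n) = -3 + n²/2 - 9*W/2 (c(W, n) = -3 + (-9*W + n*n)/2 = -3 + (-9*W + n²)/2 = -3 + (n² - 9*W)/2 = -3 + (n²/2 - 9*W/2) = -3 + n²/2 - 9*W/2)
P = 264 (P = 102*(-3 + (½)*(-7)² - 9/2*4) - 93 = 102*(-3 + (½)*49 - 18) - 93 = 102*(-3 + 49/2 - 18) - 93 = 102*(7/2) - 93 = 357 - 93 = 264)
P*(-52) = 264*(-52) = -13728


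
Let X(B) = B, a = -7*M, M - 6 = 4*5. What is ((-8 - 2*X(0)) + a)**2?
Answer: 36100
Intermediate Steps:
M = 26 (M = 6 + 4*5 = 6 + 20 = 26)
a = -182 (a = -7*26 = -182)
((-8 - 2*X(0)) + a)**2 = ((-8 - 2*0) - 182)**2 = ((-8 + 0) - 182)**2 = (-8 - 182)**2 = (-190)**2 = 36100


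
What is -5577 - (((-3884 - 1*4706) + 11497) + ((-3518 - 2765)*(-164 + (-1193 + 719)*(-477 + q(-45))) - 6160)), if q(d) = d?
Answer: 1553557388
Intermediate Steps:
-5577 - (((-3884 - 1*4706) + 11497) + ((-3518 - 2765)*(-164 + (-1193 + 719)*(-477 + q(-45))) - 6160)) = -5577 - (((-3884 - 1*4706) + 11497) + ((-3518 - 2765)*(-164 + (-1193 + 719)*(-477 - 45)) - 6160)) = -5577 - (((-3884 - 4706) + 11497) + (-6283*(-164 - 474*(-522)) - 6160)) = -5577 - ((-8590 + 11497) + (-6283*(-164 + 247428) - 6160)) = -5577 - (2907 + (-6283*247264 - 6160)) = -5577 - (2907 + (-1553559712 - 6160)) = -5577 - (2907 - 1553565872) = -5577 - 1*(-1553562965) = -5577 + 1553562965 = 1553557388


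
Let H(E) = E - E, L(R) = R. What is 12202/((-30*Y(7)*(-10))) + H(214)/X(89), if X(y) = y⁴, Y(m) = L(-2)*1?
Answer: -6101/300 ≈ -20.337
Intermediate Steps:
Y(m) = -2 (Y(m) = -2*1 = -2)
H(E) = 0
12202/((-30*Y(7)*(-10))) + H(214)/X(89) = 12202/((-30*(-2)*(-10))) + 0/(89⁴) = 12202/((60*(-10))) + 0/62742241 = 12202/(-600) + 0*(1/62742241) = 12202*(-1/600) + 0 = -6101/300 + 0 = -6101/300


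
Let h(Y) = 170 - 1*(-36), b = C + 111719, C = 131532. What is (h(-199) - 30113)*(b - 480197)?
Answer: 7086344022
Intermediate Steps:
b = 243251 (b = 131532 + 111719 = 243251)
h(Y) = 206 (h(Y) = 170 + 36 = 206)
(h(-199) - 30113)*(b - 480197) = (206 - 30113)*(243251 - 480197) = -29907*(-236946) = 7086344022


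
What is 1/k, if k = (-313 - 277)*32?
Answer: -1/18880 ≈ -5.2966e-5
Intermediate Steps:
k = -18880 (k = -590*32 = -18880)
1/k = 1/(-18880) = -1/18880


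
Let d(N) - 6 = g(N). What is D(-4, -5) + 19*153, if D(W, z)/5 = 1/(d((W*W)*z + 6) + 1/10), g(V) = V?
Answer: 1973803/679 ≈ 2906.9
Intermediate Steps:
d(N) = 6 + N
D(W, z) = 5/(121/10 + z*W**2) (D(W, z) = 5/((6 + ((W*W)*z + 6)) + 1/10) = 5/((6 + (W**2*z + 6)) + 1/10) = 5/((6 + (z*W**2 + 6)) + 1/10) = 5/((6 + (6 + z*W**2)) + 1/10) = 5/((12 + z*W**2) + 1/10) = 5/(121/10 + z*W**2))
D(-4, -5) + 19*153 = 50/(121 + 10*(-5)*(-4)**2) + 19*153 = 50/(121 + 10*(-5)*16) + 2907 = 50/(121 - 800) + 2907 = 50/(-679) + 2907 = 50*(-1/679) + 2907 = -50/679 + 2907 = 1973803/679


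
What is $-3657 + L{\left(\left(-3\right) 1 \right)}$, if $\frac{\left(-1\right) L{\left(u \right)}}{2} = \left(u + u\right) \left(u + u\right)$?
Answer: $-3729$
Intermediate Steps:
$L{\left(u \right)} = - 8 u^{2}$ ($L{\left(u \right)} = - 2 \left(u + u\right) \left(u + u\right) = - 2 \cdot 2 u 2 u = - 2 \cdot 4 u^{2} = - 8 u^{2}$)
$-3657 + L{\left(\left(-3\right) 1 \right)} = -3657 - 8 \left(\left(-3\right) 1\right)^{2} = -3657 - 8 \left(-3\right)^{2} = -3657 - 72 = -3729$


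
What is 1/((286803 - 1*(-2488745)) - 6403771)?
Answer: -1/3628223 ≈ -2.7562e-7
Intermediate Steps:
1/((286803 - 1*(-2488745)) - 6403771) = 1/((286803 + 2488745) - 6403771) = 1/(2775548 - 6403771) = 1/(-3628223) = -1/3628223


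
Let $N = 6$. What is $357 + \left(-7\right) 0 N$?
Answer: $357$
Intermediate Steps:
$357 + \left(-7\right) 0 N = 357 + \left(-7\right) 0 \cdot 6 = 357 + 0 \cdot 6 = 357 + 0 = 357$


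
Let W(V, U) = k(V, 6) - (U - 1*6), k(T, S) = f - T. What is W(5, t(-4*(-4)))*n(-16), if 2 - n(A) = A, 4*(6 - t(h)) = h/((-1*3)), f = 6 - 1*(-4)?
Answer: 66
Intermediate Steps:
f = 10 (f = 6 + 4 = 10)
t(h) = 6 + h/12 (t(h) = 6 - h/(4*((-1*3))) = 6 - h/(4*(-3)) = 6 - h*(-1)/(4*3) = 6 - (-1)*h/12 = 6 + h/12)
n(A) = 2 - A
k(T, S) = 10 - T
W(V, U) = 16 - U - V (W(V, U) = (10 - V) - (U - 1*6) = (10 - V) - (U - 6) = (10 - V) - (-6 + U) = (10 - V) + (6 - U) = 16 - U - V)
W(5, t(-4*(-4)))*n(-16) = (16 - (6 + (-4*(-4))/12) - 1*5)*(2 - 1*(-16)) = (16 - (6 + (1/12)*16) - 5)*(2 + 16) = (16 - (6 + 4/3) - 5)*18 = (16 - 1*22/3 - 5)*18 = (16 - 22/3 - 5)*18 = (11/3)*18 = 66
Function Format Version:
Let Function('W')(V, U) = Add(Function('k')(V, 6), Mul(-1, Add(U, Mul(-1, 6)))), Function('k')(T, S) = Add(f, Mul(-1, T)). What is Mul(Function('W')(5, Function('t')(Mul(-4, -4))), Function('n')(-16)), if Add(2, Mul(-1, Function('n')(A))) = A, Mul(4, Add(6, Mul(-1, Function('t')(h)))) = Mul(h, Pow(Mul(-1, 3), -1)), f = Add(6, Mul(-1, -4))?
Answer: 66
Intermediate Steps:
f = 10 (f = Add(6, 4) = 10)
Function('t')(h) = Add(6, Mul(Rational(1, 12), h)) (Function('t')(h) = Add(6, Mul(Rational(-1, 4), Mul(h, Pow(Mul(-1, 3), -1)))) = Add(6, Mul(Rational(-1, 4), Mul(h, Pow(-3, -1)))) = Add(6, Mul(Rational(-1, 4), Mul(h, Rational(-1, 3)))) = Add(6, Mul(Rational(-1, 4), Mul(Rational(-1, 3), h))) = Add(6, Mul(Rational(1, 12), h)))
Function('n')(A) = Add(2, Mul(-1, A))
Function('k')(T, S) = Add(10, Mul(-1, T))
Function('W')(V, U) = Add(16, Mul(-1, U), Mul(-1, V)) (Function('W')(V, U) = Add(Add(10, Mul(-1, V)), Mul(-1, Add(U, Mul(-1, 6)))) = Add(Add(10, Mul(-1, V)), Mul(-1, Add(U, -6))) = Add(Add(10, Mul(-1, V)), Mul(-1, Add(-6, U))) = Add(Add(10, Mul(-1, V)), Add(6, Mul(-1, U))) = Add(16, Mul(-1, U), Mul(-1, V)))
Mul(Function('W')(5, Function('t')(Mul(-4, -4))), Function('n')(-16)) = Mul(Add(16, Mul(-1, Add(6, Mul(Rational(1, 12), Mul(-4, -4)))), Mul(-1, 5)), Add(2, Mul(-1, -16))) = Mul(Add(16, Mul(-1, Add(6, Mul(Rational(1, 12), 16))), -5), Add(2, 16)) = Mul(Add(16, Mul(-1, Add(6, Rational(4, 3))), -5), 18) = Mul(Add(16, Mul(-1, Rational(22, 3)), -5), 18) = Mul(Add(16, Rational(-22, 3), -5), 18) = Mul(Rational(11, 3), 18) = 66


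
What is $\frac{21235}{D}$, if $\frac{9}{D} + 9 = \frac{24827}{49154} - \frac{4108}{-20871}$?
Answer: $- \frac{180772477472395}{9233038206} \approx -19579.0$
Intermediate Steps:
$D = - \frac{9233038206}{8512949257}$ ($D = \frac{9}{-9 + \left(\frac{24827}{49154} - \frac{4108}{-20871}\right)} = \frac{9}{-9 + \left(24827 \cdot \frac{1}{49154} - - \frac{4108}{20871}\right)} = \frac{9}{-9 + \left(\frac{24827}{49154} + \frac{4108}{20871}\right)} = \frac{9}{-9 + \frac{720088949}{1025893134}} = \frac{9}{- \frac{8512949257}{1025893134}} = 9 \left(- \frac{1025893134}{8512949257}\right) = - \frac{9233038206}{8512949257} \approx -1.0846$)
$\frac{21235}{D} = \frac{21235}{- \frac{9233038206}{8512949257}} = 21235 \left(- \frac{8512949257}{9233038206}\right) = - \frac{180772477472395}{9233038206}$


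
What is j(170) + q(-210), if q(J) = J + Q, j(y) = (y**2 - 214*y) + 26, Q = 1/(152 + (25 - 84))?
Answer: -712751/93 ≈ -7664.0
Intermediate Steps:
Q = 1/93 (Q = 1/(152 - 59) = 1/93 ≈ 0.010753)
j(y) = 26 + y**2 - 214*y
q(J) = 1/93 + J (q(J) = J + 1/93 = 1/93 + J)
j(170) + q(-210) = (26 + 170**2 - 214*170) + (1/93 - 210) = (26 + 28900 - 36380) - 19529/93 = -7454 - 19529/93 = -712751/93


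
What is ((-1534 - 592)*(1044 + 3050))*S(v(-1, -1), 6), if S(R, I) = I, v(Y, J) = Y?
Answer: -52223064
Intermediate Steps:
((-1534 - 592)*(1044 + 3050))*S(v(-1, -1), 6) = ((-1534 - 592)*(1044 + 3050))*6 = -2126*4094*6 = -8703844*6 = -52223064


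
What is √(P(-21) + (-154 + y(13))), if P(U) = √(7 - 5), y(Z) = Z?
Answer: √(-141 + √2) ≈ 11.815*I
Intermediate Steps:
P(U) = √2
√(P(-21) + (-154 + y(13))) = √(√2 + (-154 + 13)) = √(√2 - 141) = √(-141 + √2)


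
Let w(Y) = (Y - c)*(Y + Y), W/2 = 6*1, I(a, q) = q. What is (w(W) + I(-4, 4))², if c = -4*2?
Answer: 234256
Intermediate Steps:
c = -8
W = 12 (W = 2*(6*1) = 2*6 = 12)
w(Y) = 2*Y*(8 + Y) (w(Y) = (Y - 1*(-8))*(Y + Y) = (Y + 8)*(2*Y) = (8 + Y)*(2*Y) = 2*Y*(8 + Y))
(w(W) + I(-4, 4))² = (2*12*(8 + 12) + 4)² = (2*12*20 + 4)² = (480 + 4)² = 484² = 234256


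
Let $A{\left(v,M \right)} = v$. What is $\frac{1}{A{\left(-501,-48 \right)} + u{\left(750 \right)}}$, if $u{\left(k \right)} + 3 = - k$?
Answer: $- \frac{1}{1254} \approx -0.00079745$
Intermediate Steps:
$u{\left(k \right)} = -3 - k$
$\frac{1}{A{\left(-501,-48 \right)} + u{\left(750 \right)}} = \frac{1}{-501 - 753} = \frac{1}{-1254} = - \frac{1}{1254}$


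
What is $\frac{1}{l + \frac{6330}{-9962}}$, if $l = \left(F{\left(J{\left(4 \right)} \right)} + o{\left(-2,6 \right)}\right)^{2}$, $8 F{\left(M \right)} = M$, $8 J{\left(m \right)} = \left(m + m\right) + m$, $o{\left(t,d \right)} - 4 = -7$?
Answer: $\frac{1275136}{9276285} \approx 0.13746$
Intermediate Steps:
$o{\left(t,d \right)} = -3$ ($o{\left(t,d \right)} = 4 - 7 = -3$)
$J{\left(m \right)} = \frac{3 m}{8}$ ($J{\left(m \right)} = \frac{\left(m + m\right) + m}{8} = \frac{2 m + m}{8} = \frac{3 m}{8}$)
$F{\left(M \right)} = \frac{M}{8}$
$l = \frac{2025}{256}$ ($l = \left(\frac{\frac{3}{8} \cdot 4}{8} - 3\right)^{2} = \left(\frac{1}{8} \cdot \frac{3}{2} - 3\right)^{2} = \left(\frac{3}{16} - 3\right)^{2} = \left(- \frac{45}{16}\right)^{2} = \frac{2025}{256} \approx 7.9102$)
$\frac{1}{l + \frac{6330}{-9962}} = \frac{1}{\frac{2025}{256} + \frac{6330}{-9962}} = \frac{1}{\frac{2025}{256} + 6330 \left(- \frac{1}{9962}\right)} = \frac{1}{\frac{2025}{256} - \frac{3165}{4981}} = \frac{1}{\frac{9276285}{1275136}} = \frac{1275136}{9276285}$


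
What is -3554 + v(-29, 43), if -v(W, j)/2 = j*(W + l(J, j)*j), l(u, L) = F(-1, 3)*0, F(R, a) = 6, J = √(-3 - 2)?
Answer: -1060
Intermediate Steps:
J = I*√5 (J = √(-5) = I*√5 ≈ 2.2361*I)
l(u, L) = 0 (l(u, L) = 6*0 = 0)
v(W, j) = -2*W*j (v(W, j) = -2*j*(W + 0*j) = -2*j*(W + 0) = -2*j*W = -2*W*j)
-3554 + v(-29, 43) = -3554 - 2*(-29)*43 = -3554 + 2494 = -1060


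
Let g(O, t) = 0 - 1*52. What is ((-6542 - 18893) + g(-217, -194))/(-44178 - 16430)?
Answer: 25487/60608 ≈ 0.42052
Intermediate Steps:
g(O, t) = -52 (g(O, t) = 0 - 52 = -52)
((-6542 - 18893) + g(-217, -194))/(-44178 - 16430) = ((-6542 - 18893) - 52)/(-44178 - 16430) = (-25435 - 52)/(-60608) = -25487*(-1/60608) = 25487/60608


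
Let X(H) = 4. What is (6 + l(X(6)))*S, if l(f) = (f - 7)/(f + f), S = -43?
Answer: -1935/8 ≈ -241.88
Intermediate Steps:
l(f) = (-7 + f)/(2*f) (l(f) = (-7 + f)/((2*f)) = (-7 + f)*(1/(2*f)) = (-7 + f)/(2*f))
(6 + l(X(6)))*S = (6 + (½)*(-7 + 4)/4)*(-43) = (6 + (½)*(¼)*(-3))*(-43) = (6 - 3/8)*(-43) = (45/8)*(-43) = -1935/8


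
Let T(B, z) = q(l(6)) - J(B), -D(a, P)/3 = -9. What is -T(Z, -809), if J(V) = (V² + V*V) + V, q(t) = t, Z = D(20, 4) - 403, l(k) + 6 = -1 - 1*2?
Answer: 282385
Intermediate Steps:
D(a, P) = 27 (D(a, P) = -3*(-9) = 27)
l(k) = -9 (l(k) = -6 + (-1 - 1*2) = -6 + (-1 - 2) = -6 - 3 = -9)
Z = -376 (Z = 27 - 403 = -376)
J(V) = V + 2*V² (J(V) = (V² + V²) + V = 2*V² + V = V + 2*V²)
T(B, z) = -9 - B*(1 + 2*B)
-T(Z, -809) = -(-9 - 1*(-376)*(1 + 2*(-376))) = -(-9 - 1*(-376)*(1 - 752)) = -(-9 - 1*(-376)*(-751)) = -(-9 - 282376) = -1*(-282385) = 282385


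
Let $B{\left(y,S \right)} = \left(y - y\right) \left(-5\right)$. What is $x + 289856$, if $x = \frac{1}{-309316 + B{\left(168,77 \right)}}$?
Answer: $\frac{89657098495}{309316} \approx 2.8986 \cdot 10^{5}$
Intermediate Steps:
$B{\left(y,S \right)} = 0$ ($B{\left(y,S \right)} = 0 \left(-5\right) = 0$)
$x = - \frac{1}{309316}$ ($x = \frac{1}{-309316 + 0} = \frac{1}{-309316} = - \frac{1}{309316} \approx -3.2329 \cdot 10^{-6}$)
$x + 289856 = - \frac{1}{309316} + 289856 = \frac{89657098495}{309316}$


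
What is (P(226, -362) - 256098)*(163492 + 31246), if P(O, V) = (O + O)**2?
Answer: -10086259972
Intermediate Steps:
P(O, V) = 4*O**2 (P(O, V) = (2*O)**2 = 4*O**2)
(P(226, -362) - 256098)*(163492 + 31246) = (4*226**2 - 256098)*(163492 + 31246) = (4*51076 - 256098)*194738 = (204304 - 256098)*194738 = -51794*194738 = -10086259972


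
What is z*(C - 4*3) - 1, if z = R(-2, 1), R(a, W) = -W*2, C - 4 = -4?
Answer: 23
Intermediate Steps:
C = 0 (C = 4 - 4 = 0)
R(a, W) = -2*W
z = -2 (z = -2*1 = -2)
z*(C - 4*3) - 1 = -2*(0 - 4*3) - 1 = -2*(0 - 12) - 1 = -2*(-12) - 1 = 24 - 1 = 23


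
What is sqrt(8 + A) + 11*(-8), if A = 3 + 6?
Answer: -88 + sqrt(17) ≈ -83.877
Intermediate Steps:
A = 9
sqrt(8 + A) + 11*(-8) = sqrt(8 + 9) + 11*(-8) = sqrt(17) - 88 = -88 + sqrt(17)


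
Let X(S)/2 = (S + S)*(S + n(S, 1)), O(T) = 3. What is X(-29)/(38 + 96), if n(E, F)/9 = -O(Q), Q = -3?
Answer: 3248/67 ≈ 48.478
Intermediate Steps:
n(E, F) = -27 (n(E, F) = 9*(-1*3) = 9*(-3) = -27)
X(S) = 4*S*(-27 + S) (X(S) = 2*((S + S)*(S - 27)) = 2*((2*S)*(-27 + S)) = 2*(2*S*(-27 + S)) = 4*S*(-27 + S))
X(-29)/(38 + 96) = (4*(-29)*(-27 - 29))/(38 + 96) = (4*(-29)*(-56))/134 = (1/134)*6496 = 3248/67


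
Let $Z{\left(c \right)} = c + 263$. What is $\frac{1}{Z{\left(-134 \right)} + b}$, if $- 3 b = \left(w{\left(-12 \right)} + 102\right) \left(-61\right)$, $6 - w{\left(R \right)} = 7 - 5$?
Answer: $\frac{3}{6853} \approx 0.00043776$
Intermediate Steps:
$w{\left(R \right)} = 4$ ($w{\left(R \right)} = 6 - \left(7 - 5\right) = 6 - 2 = 4$)
$b = \frac{6466}{3}$ ($b = - \frac{\left(4 + 102\right) \left(-61\right)}{3} = - \frac{106 \left(-61\right)}{3} = \left(- \frac{1}{3}\right) \left(-6466\right) = \frac{6466}{3} \approx 2155.3$)
$Z{\left(c \right)} = 263 + c$
$\frac{1}{Z{\left(-134 \right)} + b} = \frac{1}{\left(263 - 134\right) + \frac{6466}{3}} = \frac{1}{129 + \frac{6466}{3}} = \frac{1}{\frac{6853}{3}} = \frac{3}{6853}$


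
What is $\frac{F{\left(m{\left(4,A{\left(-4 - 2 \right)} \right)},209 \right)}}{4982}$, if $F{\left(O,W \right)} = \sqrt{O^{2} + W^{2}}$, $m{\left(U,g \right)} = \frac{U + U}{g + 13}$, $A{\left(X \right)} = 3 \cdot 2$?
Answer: $\frac{\sqrt{15768905}}{94658} \approx 0.041951$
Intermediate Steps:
$A{\left(X \right)} = 6$
$m{\left(U,g \right)} = \frac{2 U}{13 + g}$
$\frac{F{\left(m{\left(4,A{\left(-4 - 2 \right)} \right)},209 \right)}}{4982} = \frac{\sqrt{\left(2 \cdot 4 \frac{1}{13 + 6}\right)^{2} + 209^{2}}}{4982} = \sqrt{\left(2 \cdot 4 \cdot \frac{1}{19}\right)^{2} + 43681} \cdot \frac{1}{4982} = \sqrt{\left(\frac{8}{19}\right)^{2} + 43681} \cdot \frac{1}{4982} = \sqrt{\frac{64}{361} + 43681} \cdot \frac{1}{4982} = \sqrt{\frac{15768905}{361}} \cdot \frac{1}{4982} = \frac{\sqrt{15768905}}{19} \cdot \frac{1}{4982} = \frac{\sqrt{15768905}}{94658}$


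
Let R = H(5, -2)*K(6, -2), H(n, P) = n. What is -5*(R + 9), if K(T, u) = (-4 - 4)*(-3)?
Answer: -645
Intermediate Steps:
K(T, u) = 24 (K(T, u) = -8*(-3) = 24)
R = 120 (R = 5*24 = 120)
-5*(R + 9) = -5*(120 + 9) = -5*129 = -645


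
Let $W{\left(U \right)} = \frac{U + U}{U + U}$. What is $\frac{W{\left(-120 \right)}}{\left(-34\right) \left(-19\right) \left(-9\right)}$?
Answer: $- \frac{1}{5814} \approx -0.000172$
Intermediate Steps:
$W{\left(U \right)} = 1$ ($W{\left(U \right)} = \frac{2 U}{2 U} = 2 U \frac{1}{2 U} = 1$)
$\frac{W{\left(-120 \right)}}{\left(-34\right) \left(-19\right) \left(-9\right)} = 1 \frac{1}{\left(-34\right) \left(-19\right) \left(-9\right)} = 1 \frac{1}{646 \left(-9\right)} = 1 \frac{1}{-5814} = 1 \left(- \frac{1}{5814}\right) = - \frac{1}{5814}$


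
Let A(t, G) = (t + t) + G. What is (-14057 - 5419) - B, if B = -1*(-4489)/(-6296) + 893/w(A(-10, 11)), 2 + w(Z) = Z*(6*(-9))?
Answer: -14837990829/761816 ≈ -19477.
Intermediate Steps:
A(t, G) = G + 2*t (A(t, G) = 2*t + G = G + 2*t)
w(Z) = -2 - 54*Z (w(Z) = -2 + Z*(6*(-9)) = -2 + Z*(-54) = -2 - 54*Z)
B = 862413/761816 (B = -1*(-4489)/(-6296) + 893/(-2 - 54*(11 + 2*(-10))) = 4489*(-1/6296) + 893/(-2 - 54*(11 - 20)) = -4489/6296 + 893/(-2 - 54*(-9)) = -4489/6296 + 893/(-2 + 486) = -4489/6296 + 893/484 = 862413/761816 ≈ 1.1320)
(-14057 - 5419) - B = (-14057 - 5419) - 1*862413/761816 = -19476 - 862413/761816 = -14837990829/761816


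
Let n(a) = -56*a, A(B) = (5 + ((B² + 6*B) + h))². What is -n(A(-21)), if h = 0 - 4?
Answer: 5591936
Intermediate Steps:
h = -4
A(B) = (1 + B² + 6*B)² (A(B) = (5 + ((B² + 6*B) - 4))² = (5 + (-4 + B² + 6*B))² = (1 + B² + 6*B)²)
-n(A(-21)) = -(-56)*(1 + (-21)² + 6*(-21))² = -(-56)*(1 + 441 - 126)² = -(-56)*316² = -(-56)*99856 = -1*(-5591936) = 5591936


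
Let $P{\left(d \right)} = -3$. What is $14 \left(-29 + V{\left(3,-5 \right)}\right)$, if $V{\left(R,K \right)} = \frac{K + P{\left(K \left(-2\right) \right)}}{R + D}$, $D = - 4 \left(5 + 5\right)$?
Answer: $- \frac{14910}{37} \approx -402.97$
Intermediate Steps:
$D = -40$ ($D = \left(-4\right) 10 = -40$)
$V{\left(R,K \right)} = \frac{-3 + K}{-40 + R}$ ($V{\left(R,K \right)} = \frac{K - 3}{R - 40} = \frac{-3 + K}{-40 + R}$)
$14 \left(-29 + V{\left(3,-5 \right)}\right) = 14 \left(-29 + \frac{-3 - 5}{-40 + 3}\right) = 14 \left(-29 + \frac{1}{-37} \left(-8\right)\right) = 14 \left(-29 - - \frac{8}{37}\right) = 14 \left(-29 + \frac{8}{37}\right) = 14 \left(- \frac{1065}{37}\right) = - \frac{14910}{37}$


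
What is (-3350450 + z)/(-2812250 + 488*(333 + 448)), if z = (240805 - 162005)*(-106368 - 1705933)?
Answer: 71406334625/1215561 ≈ 58744.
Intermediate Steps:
z = -142809318800 (z = 78800*(-1812301) = -142809318800)
(-3350450 + z)/(-2812250 + 488*(333 + 448)) = (-3350450 - 142809318800)/(-2812250 + 488*(333 + 448)) = -142812669250/(-2812250 + 488*781) = -142812669250/(-2812250 + 381128) = -142812669250/(-2431122) = -142812669250*(-1/2431122) = 71406334625/1215561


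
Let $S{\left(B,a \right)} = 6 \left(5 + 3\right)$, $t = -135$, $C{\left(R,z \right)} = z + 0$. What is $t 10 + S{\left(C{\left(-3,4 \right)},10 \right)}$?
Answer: $-1302$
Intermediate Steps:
$C{\left(R,z \right)} = z$
$S{\left(B,a \right)} = 48$ ($S{\left(B,a \right)} = 6 \cdot 8 = 48$)
$t 10 + S{\left(C{\left(-3,4 \right)},10 \right)} = \left(-135\right) 10 + 48 = -1350 + 48 = -1302$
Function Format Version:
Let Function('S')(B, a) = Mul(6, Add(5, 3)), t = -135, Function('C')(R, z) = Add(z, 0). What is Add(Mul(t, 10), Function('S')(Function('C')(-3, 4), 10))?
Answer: -1302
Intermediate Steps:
Function('C')(R, z) = z
Function('S')(B, a) = 48 (Function('S')(B, a) = Mul(6, 8) = 48)
Add(Mul(t, 10), Function('S')(Function('C')(-3, 4), 10)) = Add(Mul(-135, 10), 48) = Add(-1350, 48) = -1302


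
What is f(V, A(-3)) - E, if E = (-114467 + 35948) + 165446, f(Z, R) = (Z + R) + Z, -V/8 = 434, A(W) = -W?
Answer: -93868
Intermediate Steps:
V = -3472 (V = -8*434 = -3472)
f(Z, R) = R + 2*Z (f(Z, R) = (R + Z) + Z = R + 2*Z)
E = 86927 (E = -78519 + 165446 = 86927)
f(V, A(-3)) - E = (-1*(-3) + 2*(-3472)) - 1*86927 = (3 - 6944) - 86927 = -6941 - 86927 = -93868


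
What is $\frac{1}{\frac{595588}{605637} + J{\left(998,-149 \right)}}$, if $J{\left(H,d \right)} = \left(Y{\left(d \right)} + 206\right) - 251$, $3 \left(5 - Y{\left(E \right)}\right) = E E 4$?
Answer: $- \frac{605637}{17951292608} \approx -3.3738 \cdot 10^{-5}$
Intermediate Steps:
$Y{\left(E \right)} = 5 - \frac{4 E^{2}}{3}$ ($Y{\left(E \right)} = 5 - \frac{E E 4}{3} = 5 - \frac{E^{2} \cdot 4}{3} = 5 - \frac{4 E^{2}}{3}$)
$J{\left(H,d \right)} = -40 - \frac{4 d^{2}}{3}$ ($J{\left(H,d \right)} = \left(\left(5 - \frac{4 d^{2}}{3}\right) + 206\right) - 251 = \left(211 - \frac{4 d^{2}}{3}\right) - 251 = -40 - \frac{4 d^{2}}{3}$)
$\frac{1}{\frac{595588}{605637} + J{\left(998,-149 \right)}} = \frac{1}{\frac{595588}{605637} - \left(40 + \frac{4 \left(-149\right)^{2}}{3}\right)} = \frac{1}{595588 \cdot \frac{1}{605637} - \frac{88924}{3}} = \frac{1}{\frac{595588}{605637} - \frac{88924}{3}} = \frac{1}{- \frac{17951292608}{605637}} = - \frac{605637}{17951292608}$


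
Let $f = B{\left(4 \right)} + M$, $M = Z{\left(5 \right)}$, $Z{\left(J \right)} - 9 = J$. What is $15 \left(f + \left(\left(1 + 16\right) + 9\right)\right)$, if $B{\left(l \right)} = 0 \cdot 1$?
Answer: $600$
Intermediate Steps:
$Z{\left(J \right)} = 9 + J$
$B{\left(l \right)} = 0$
$M = 14$ ($M = 9 + 5 = 14$)
$f = 14$ ($f = 0 + 14 = 14$)
$15 \left(f + \left(\left(1 + 16\right) + 9\right)\right) = 15 \left(14 + \left(\left(1 + 16\right) + 9\right)\right) = 15 \left(14 + \left(17 + 9\right)\right) = 15 \left(14 + 26\right) = 15 \cdot 40 = 600$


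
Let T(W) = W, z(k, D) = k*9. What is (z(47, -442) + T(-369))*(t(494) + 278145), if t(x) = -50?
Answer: 15017130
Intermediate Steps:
z(k, D) = 9*k
(z(47, -442) + T(-369))*(t(494) + 278145) = (9*47 - 369)*(-50 + 278145) = (423 - 369)*278095 = 54*278095 = 15017130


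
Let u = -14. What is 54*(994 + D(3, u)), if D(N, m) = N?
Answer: 53838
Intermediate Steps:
54*(994 + D(3, u)) = 54*(994 + 3) = 54*997 = 53838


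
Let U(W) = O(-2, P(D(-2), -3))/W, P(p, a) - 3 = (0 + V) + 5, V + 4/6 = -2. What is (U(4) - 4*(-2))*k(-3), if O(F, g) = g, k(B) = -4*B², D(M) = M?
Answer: -336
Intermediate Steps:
V = -8/3 (V = -⅔ - 2 = -8/3 ≈ -2.6667)
P(p, a) = 16/3 (P(p, a) = 3 + ((0 - 8/3) + 5) = 3 + (-8/3 + 5) = 3 + 7/3 = 16/3)
U(W) = 16/(3*W)
(U(4) - 4*(-2))*k(-3) = ((16/3)/4 - 4*(-2))*(-4*(-3)²) = ((16/3)*(¼) + 8)*(-4*9) = (4/3 + 8)*(-36) = (28/3)*(-36) = -336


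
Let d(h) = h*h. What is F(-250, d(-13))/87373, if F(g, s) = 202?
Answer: 202/87373 ≈ 0.0023119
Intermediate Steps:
d(h) = h²
F(-250, d(-13))/87373 = 202/87373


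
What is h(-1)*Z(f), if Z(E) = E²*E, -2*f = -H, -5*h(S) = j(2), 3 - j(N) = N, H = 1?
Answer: -1/40 ≈ -0.025000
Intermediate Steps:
j(N) = 3 - N
h(S) = -⅕ (h(S) = -(3 - 1*2)/5 = -(3 - 2)/5 = -⅕*1 = -⅕)
f = ½ (f = -(-1)/2 = -½*(-1) = ½ ≈ 0.50000)
Z(E) = E³
h(-1)*Z(f) = -(½)³/5 = -⅕*⅛ = -1/40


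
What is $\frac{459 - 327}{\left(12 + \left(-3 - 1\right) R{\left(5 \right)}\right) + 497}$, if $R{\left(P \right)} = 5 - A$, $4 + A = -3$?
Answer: $\frac{132}{461} \approx 0.28633$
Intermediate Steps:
$A = -7$ ($A = -4 - 3 = -7$)
$R{\left(P \right)} = 12$ ($R{\left(P \right)} = 5 - -7 = 5 + 7 = 12$)
$\frac{459 - 327}{\left(12 + \left(-3 - 1\right) R{\left(5 \right)}\right) + 497} = \frac{459 - 327}{\left(12 + \left(-3 - 1\right) 12\right) + 497} = \frac{132}{\left(12 + \left(-3 - 1\right) 12\right) + 497} = \frac{132}{\left(12 - 48\right) + 497} = \frac{132}{-36 + 497} = \frac{132}{461}$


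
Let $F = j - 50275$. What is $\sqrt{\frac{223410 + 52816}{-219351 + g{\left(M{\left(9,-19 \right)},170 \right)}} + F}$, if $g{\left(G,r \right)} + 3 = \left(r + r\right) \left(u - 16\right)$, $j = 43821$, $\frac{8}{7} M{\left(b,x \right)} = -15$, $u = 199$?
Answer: $\frac{i \sqrt{39849931222077}}{78567} \approx 80.348 i$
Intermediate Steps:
$M{\left(b,x \right)} = - \frac{105}{8}$ ($M{\left(b,x \right)} = \frac{7}{8} \left(-15\right) = - \frac{105}{8}$)
$F = -6454$ ($F = 43821 - 50275 = -6454$)
$g{\left(G,r \right)} = -3 + 366 r$ ($g{\left(G,r \right)} = -3 + \left(r + r\right) \left(199 - 16\right) = -3 + 2 r 183 = -3 + 366 r$)
$\sqrt{\frac{223410 + 52816}{-219351 + g{\left(M{\left(9,-19 \right)},170 \right)}} + F} = \sqrt{\frac{223410 + 52816}{-219351 + \left(-3 + 366 \cdot 170\right)} - 6454} = \sqrt{\frac{276226}{-219351 + \left(-3 + 62220\right)} - 6454} = \sqrt{\frac{276226}{-219351 + 62217} - 6454} = \sqrt{\frac{276226}{-157134} - 6454} = \sqrt{276226 \left(- \frac{1}{157134}\right) - 6454} = \sqrt{- \frac{138113}{78567} - 6454} = \sqrt{- \frac{507209531}{78567}} = \frac{i \sqrt{39849931222077}}{78567}$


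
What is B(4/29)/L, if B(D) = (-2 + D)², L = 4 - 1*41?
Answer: -2916/31117 ≈ -0.093711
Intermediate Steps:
L = -37 (L = 4 - 41 = -37)
B(4/29)/L = (-2 + 4/29)²/(-37) = (-2 + 4*(1/29))²*(-1/37) = (-2 + 4/29)²*(-1/37) = (-54/29)²*(-1/37) = (2916/841)*(-1/37) = -2916/31117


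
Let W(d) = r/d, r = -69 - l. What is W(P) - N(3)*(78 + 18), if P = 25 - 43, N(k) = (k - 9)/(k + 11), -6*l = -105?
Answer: 11579/252 ≈ 45.948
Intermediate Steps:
l = 35/2 (l = -1/6*(-105) = 35/2 ≈ 17.500)
N(k) = (-9 + k)/(11 + k)
P = -18
r = -173/2 (r = -69 - 1*35/2 = -69 - 35/2 = -173/2 ≈ -86.500)
W(d) = -173/(2*d)
W(P) - N(3)*(78 + 18) = -173/2/(-18) - (-9 + 3)/(11 + 3)*(78 + 18) = -173/2*(-1/18) - -6/14*96 = 173/36 - (1/14)*(-6)*96 = 173/36 - (-3)*96/7 = 173/36 - 1*(-288/7) = 173/36 + 288/7 = 11579/252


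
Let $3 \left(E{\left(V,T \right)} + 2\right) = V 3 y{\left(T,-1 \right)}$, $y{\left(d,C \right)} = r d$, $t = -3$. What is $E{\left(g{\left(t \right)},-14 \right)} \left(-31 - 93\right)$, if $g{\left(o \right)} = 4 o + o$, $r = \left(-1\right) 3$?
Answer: $78368$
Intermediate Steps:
$r = -3$
$g{\left(o \right)} = 5 o$
$y{\left(d,C \right)} = - 3 d$
$E{\left(V,T \right)} = -2 - 3 T V$ ($E{\left(V,T \right)} = -2 + \frac{V 3 \left(- 3 T\right)}{3} = -2 + \frac{3 V \left(- 3 T\right)}{3} = -2 + \frac{\left(-9\right) T V}{3} = -2 - 3 T V$)
$E{\left(g{\left(t \right)},-14 \right)} \left(-31 - 93\right) = \left(-2 - - 42 \cdot 5 \left(-3\right)\right) \left(-31 - 93\right) = \left(-2 - \left(-42\right) \left(-15\right)\right) \left(-31 - 93\right) = \left(-2 - 630\right) \left(-124\right) = \left(-632\right) \left(-124\right) = 78368$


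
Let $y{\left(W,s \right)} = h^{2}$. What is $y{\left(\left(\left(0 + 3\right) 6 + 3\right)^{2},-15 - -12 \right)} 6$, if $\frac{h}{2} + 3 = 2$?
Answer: $24$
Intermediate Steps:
$h = -2$ ($h = -6 + 2 \cdot 2 = -6 + 4 = -2$)
$y{\left(W,s \right)} = 4$ ($y{\left(W,s \right)} = \left(-2\right)^{2} = 4$)
$y{\left(\left(\left(0 + 3\right) 6 + 3\right)^{2},-15 - -12 \right)} 6 = 4 \cdot 6 = 24$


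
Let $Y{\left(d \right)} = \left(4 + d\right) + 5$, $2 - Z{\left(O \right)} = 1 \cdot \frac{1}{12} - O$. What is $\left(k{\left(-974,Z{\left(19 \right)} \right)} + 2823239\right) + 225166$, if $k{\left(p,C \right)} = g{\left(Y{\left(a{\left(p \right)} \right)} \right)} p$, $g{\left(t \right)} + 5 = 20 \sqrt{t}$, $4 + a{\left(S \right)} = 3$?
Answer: $3053275 - 38960 \sqrt{2} \approx 2.9982 \cdot 10^{6}$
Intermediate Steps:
$a{\left(S \right)} = -1$ ($a{\left(S \right)} = -4 + 3 = -1$)
$Z{\left(O \right)} = \frac{23}{12} + O$ ($Z{\left(O \right)} = 2 - \left(1 \cdot \frac{1}{12} - O\right) = 2 - \left(\frac{1}{12} - O\right) = 2 + \left(- \frac{1}{12} + O\right) = \frac{23}{12} + O$)
$Y{\left(d \right)} = 9 + d$
$g{\left(t \right)} = -5 + 20 \sqrt{t}$
$k{\left(p,C \right)} = p \left(-5 + 40 \sqrt{2}\right)$ ($k{\left(p,C \right)} = \left(-5 + 20 \sqrt{9 - 1}\right) p = \left(-5 + 20 \sqrt{8}\right) p = \left(-5 + 20 \cdot 2 \sqrt{2}\right) p = \left(-5 + 40 \sqrt{2}\right) p = p \left(-5 + 40 \sqrt{2}\right)$)
$\left(k{\left(-974,Z{\left(19 \right)} \right)} + 2823239\right) + 225166 = \left(5 \left(-974\right) \left(-1 + 8 \sqrt{2}\right) + 2823239\right) + 225166 = \left(\left(4870 - 38960 \sqrt{2}\right) + 2823239\right) + 225166 = \left(2828109 - 38960 \sqrt{2}\right) + 225166 = 3053275 - 38960 \sqrt{2}$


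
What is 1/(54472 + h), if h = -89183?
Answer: -1/34711 ≈ -2.8809e-5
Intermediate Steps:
1/(54472 + h) = 1/(54472 - 89183) = 1/(-34711) = -1/34711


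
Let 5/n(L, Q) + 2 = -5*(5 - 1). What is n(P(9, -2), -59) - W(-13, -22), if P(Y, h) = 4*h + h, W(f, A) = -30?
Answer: 655/22 ≈ 29.773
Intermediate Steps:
P(Y, h) = 5*h
n(L, Q) = -5/22 (n(L, Q) = 5/(-2 - 5*(5 - 1)) = 5/(-2 - 5*4) = 5/(-2 - 20) = 5/(-22) = 5*(-1/22) = -5/22)
n(P(9, -2), -59) - W(-13, -22) = -5/22 - 1*(-30) = -5/22 + 30 = 655/22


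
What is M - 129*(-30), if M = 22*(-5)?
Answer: 3760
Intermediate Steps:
M = -110
M - 129*(-30) = -110 - 129*(-30) = -110 + 3870 = 3760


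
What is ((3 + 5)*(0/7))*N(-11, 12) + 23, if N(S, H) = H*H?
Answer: 23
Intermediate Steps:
N(S, H) = H**2
((3 + 5)*(0/7))*N(-11, 12) + 23 = ((3 + 5)*(0/7))*12**2 + 23 = (8*(0*(1/7)))*144 + 23 = (8*0)*144 + 23 = 0*144 + 23 = 0 + 23 = 23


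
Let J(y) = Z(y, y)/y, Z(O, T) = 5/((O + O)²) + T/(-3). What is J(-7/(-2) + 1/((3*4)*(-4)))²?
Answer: 18000868164049/195227654367321 ≈ 0.092204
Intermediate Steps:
Z(O, T) = -T/3 + 5/(4*O²) (Z(O, T) = 5/((2*O)²) + T*(-⅓) = 5/((4*O²)) - T/3 = 5*(1/(4*O²)) - T/3 = 5/(4*O²) - T/3 = -T/3 + 5/(4*O²))
J(y) = (-y/3 + 5/(4*y²))/y
J(-7/(-2) + 1/((3*4)*(-4)))² = (-⅓ + 5/(4*(-7/(-2) + 1/((3*4)*(-4)))³))² = (-⅓ + 5/(4*(-7*(-½) + 1/(12*(-4)))³))² = (-⅓ + 5/(4*(7/2 + 1/(-48))³))² = (-⅓ + 5/(4*(7/2 + 1*(-1/48))³))² = (-⅓ + 5/(4*(7/2 - 1/48)³))² = (-⅓ + 5/(4*(167/48)³))² = (-⅓ + (5/4)*(110592/4657463))² = (-⅓ + 138240/4657463)² = (-4242743/13972389)² = 18000868164049/195227654367321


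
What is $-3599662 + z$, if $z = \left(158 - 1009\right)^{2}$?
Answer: $-2875461$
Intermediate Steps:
$z = 724201$ ($z = \left(-851\right)^{2} = 724201$)
$-3599662 + z = -3599662 + 724201 = -2875461$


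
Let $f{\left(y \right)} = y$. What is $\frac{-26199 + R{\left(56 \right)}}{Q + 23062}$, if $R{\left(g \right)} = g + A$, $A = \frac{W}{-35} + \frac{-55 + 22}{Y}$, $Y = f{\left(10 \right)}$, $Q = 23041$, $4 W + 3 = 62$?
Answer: $- \frac{3660541}{6454420} \approx -0.56714$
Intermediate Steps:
$W = \frac{59}{4}$ ($W = - \frac{3}{4} + \frac{1}{4} \cdot 62 = - \frac{3}{4} + \frac{31}{2} = \frac{59}{4} \approx 14.75$)
$Y = 10$
$A = - \frac{521}{140}$ ($A = \frac{59}{4 \left(-35\right)} + \frac{-55 + 22}{10} = \frac{59}{4} \left(- \frac{1}{35}\right) - \frac{33}{10} = - \frac{59}{140} - \frac{33}{10} = - \frac{521}{140} \approx -3.7214$)
$R{\left(g \right)} = - \frac{521}{140} + g$ ($R{\left(g \right)} = g - \frac{521}{140} = - \frac{521}{140} + g$)
$\frac{-26199 + R{\left(56 \right)}}{Q + 23062} = \frac{-26199 + \left(- \frac{521}{140} + 56\right)}{23041 + 23062} = \frac{-26199 + \frac{7319}{140}}{46103} = \left(- \frac{3660541}{140}\right) \frac{1}{46103} = - \frac{3660541}{6454420}$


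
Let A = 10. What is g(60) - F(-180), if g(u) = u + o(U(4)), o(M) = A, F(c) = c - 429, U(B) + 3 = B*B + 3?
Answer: 679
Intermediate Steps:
U(B) = B**2 (U(B) = -3 + (B*B + 3) = -3 + (B**2 + 3) = -3 + (3 + B**2) = B**2)
F(c) = -429 + c
o(M) = 10
g(u) = 10 + u (g(u) = u + 10 = 10 + u)
g(60) - F(-180) = (10 + 60) - (-429 - 180) = 70 - 1*(-609) = 70 + 609 = 679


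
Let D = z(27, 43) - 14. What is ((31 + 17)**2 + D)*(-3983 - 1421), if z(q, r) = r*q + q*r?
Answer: -24923248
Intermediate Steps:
z(q, r) = 2*q*r (z(q, r) = q*r + q*r = 2*q*r)
D = 2308 (D = 2*27*43 - 14 = 2322 - 14 = 2308)
((31 + 17)**2 + D)*(-3983 - 1421) = ((31 + 17)**2 + 2308)*(-3983 - 1421) = (48**2 + 2308)*(-5404) = (2304 + 2308)*(-5404) = 4612*(-5404) = -24923248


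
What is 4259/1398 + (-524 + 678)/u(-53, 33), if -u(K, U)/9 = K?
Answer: 748945/222282 ≈ 3.3693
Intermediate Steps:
u(K, U) = -9*K
4259/1398 + (-524 + 678)/u(-53, 33) = 4259/1398 + (-524 + 678)/((-9*(-53))) = 4259*(1/1398) + 154/477 = 4259/1398 + 154*(1/477) = 4259/1398 + 154/477 = 748945/222282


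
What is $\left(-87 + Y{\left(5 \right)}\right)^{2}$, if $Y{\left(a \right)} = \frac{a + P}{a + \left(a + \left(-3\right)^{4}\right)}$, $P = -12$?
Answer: $\frac{1281424}{169} \approx 7582.4$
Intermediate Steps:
$Y{\left(a \right)} = \frac{-12 + a}{81 + 2 a}$ ($Y{\left(a \right)} = \frac{a - 12}{a + \left(a + \left(-3\right)^{4}\right)} = \frac{-12 + a}{a + \left(a + 81\right)} = \frac{-12 + a}{a + \left(81 + a\right)} = \frac{-12 + a}{81 + 2 a}$)
$\left(-87 + Y{\left(5 \right)}\right)^{2} = \left(-87 + \frac{-12 + 5}{81 + 2 \cdot 5}\right)^{2} = \left(-87 + \frac{1}{81 + 10} \left(-7\right)\right)^{2} = \left(-87 + \frac{1}{91} \left(-7\right)\right)^{2} = \left(-87 - \frac{1}{13}\right)^{2} = \left(- \frac{1132}{13}\right)^{2} = \frac{1281424}{169}$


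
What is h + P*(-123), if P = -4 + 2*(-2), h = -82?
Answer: 902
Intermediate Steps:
P = -8 (P = -4 - 4 = -8)
h + P*(-123) = -82 - 8*(-123) = -82 + 984 = 902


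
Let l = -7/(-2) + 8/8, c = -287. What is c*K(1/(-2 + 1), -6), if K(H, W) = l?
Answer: -2583/2 ≈ -1291.5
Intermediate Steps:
l = 9/2 (l = -7*(-½) + 8*(⅛) = 7/2 + 1 = 9/2 ≈ 4.5000)
K(H, W) = 9/2
c*K(1/(-2 + 1), -6) = -287*9/2 = -2583/2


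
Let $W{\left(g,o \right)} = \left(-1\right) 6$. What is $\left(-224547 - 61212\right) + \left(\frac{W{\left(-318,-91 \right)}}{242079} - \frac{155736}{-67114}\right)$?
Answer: $- \frac{773776223535349}{2707815001} \approx -2.8576 \cdot 10^{5}$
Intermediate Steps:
$W{\left(g,o \right)} = -6$
$\left(-224547 - 61212\right) + \left(\frac{W{\left(-318,-91 \right)}}{242079} - \frac{155736}{-67114}\right) = \left(-224547 - 61212\right) - \left(- \frac{77868}{33557} + \frac{2}{80693}\right) = \left(-224547 - 61212\right) - - \frac{6283335410}{2707815001} = -285759 + \left(- \frac{2}{80693} + \frac{77868}{33557}\right) = -285759 + \frac{6283335410}{2707815001} = - \frac{773776223535349}{2707815001}$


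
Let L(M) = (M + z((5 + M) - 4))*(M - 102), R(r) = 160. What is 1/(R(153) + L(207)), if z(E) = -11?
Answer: 1/20740 ≈ 4.8216e-5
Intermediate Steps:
L(M) = (-102 + M)*(-11 + M) (L(M) = (M - 11)*(M - 102) = (-11 + M)*(-102 + M) = (-102 + M)*(-11 + M))
1/(R(153) + L(207)) = 1/(160 + (1122 + 207² - 113*207)) = 1/(160 + (1122 + 42849 - 23391)) = 1/(160 + 20580) = 1/20740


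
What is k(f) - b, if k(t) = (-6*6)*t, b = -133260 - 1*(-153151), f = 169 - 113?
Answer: -21907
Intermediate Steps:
f = 56
b = 19891 (b = -133260 + 153151 = 19891)
k(t) = -36*t
k(f) - b = -36*56 - 1*19891 = -2016 - 19891 = -21907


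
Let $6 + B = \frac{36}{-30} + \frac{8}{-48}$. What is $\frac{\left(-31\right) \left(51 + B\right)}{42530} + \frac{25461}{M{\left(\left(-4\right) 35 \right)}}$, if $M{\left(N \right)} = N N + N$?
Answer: $\frac{396200282}{310362675} \approx 1.2766$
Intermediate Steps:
$B = - \frac{221}{30}$ ($B = -6 + \left(\frac{36}{-30} + \frac{8}{-48}\right) = -6 + \left(36 \left(- \frac{1}{30}\right) + 8 \left(- \frac{1}{48}\right)\right) = -6 - \frac{41}{30} = - \frac{221}{30} \approx -7.3667$)
$M{\left(N \right)} = N + N^{2}$ ($M{\left(N \right)} = N^{2} + N = N + N^{2}$)
$\frac{\left(-31\right) \left(51 + B\right)}{42530} + \frac{25461}{M{\left(\left(-4\right) 35 \right)}} = \frac{\left(-31\right) \left(51 - \frac{221}{30}\right)}{42530} + \frac{25461}{\left(-4\right) 35 \left(1 - 140\right)} = \left(-31\right) \frac{1309}{30} \cdot \frac{1}{42530} + \frac{25461}{\left(-140\right) \left(1 - 140\right)} = \left(- \frac{40579}{30}\right) \frac{1}{42530} + \frac{25461}{\left(-140\right) \left(-139\right)} = - \frac{40579}{1275900} + \frac{25461}{19460} = \frac{396200282}{310362675}$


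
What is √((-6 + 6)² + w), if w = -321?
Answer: I*√321 ≈ 17.916*I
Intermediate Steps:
√((-6 + 6)² + w) = √((-6 + 6)² - 321) = √(0² - 321) = √(0 - 321) = √(-321) = I*√321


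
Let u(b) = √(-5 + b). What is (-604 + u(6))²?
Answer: 363609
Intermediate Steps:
(-604 + u(6))² = (-604 + √(-5 + 6))² = (-604 + √1)² = (-604 + 1)² = (-603)² = 363609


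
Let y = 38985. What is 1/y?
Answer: 1/38985 ≈ 2.5651e-5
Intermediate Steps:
1/y = 1/38985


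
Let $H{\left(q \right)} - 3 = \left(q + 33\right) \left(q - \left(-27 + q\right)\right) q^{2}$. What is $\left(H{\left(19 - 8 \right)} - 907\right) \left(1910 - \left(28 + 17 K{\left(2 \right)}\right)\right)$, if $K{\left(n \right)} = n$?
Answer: $263975712$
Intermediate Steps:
$H{\left(q \right)} = 3 + q^{2} \left(891 + 27 q\right)$ ($H{\left(q \right)} = 3 + \left(q + 33\right) \left(q - \left(-27 + q\right)\right) q^{2} = 3 + \left(33 + q\right) 27 q^{2} = 3 + \left(891 + 27 q\right) q^{2} = 3 + q^{2} \left(891 + 27 q\right)$)
$\left(H{\left(19 - 8 \right)} - 907\right) \left(1910 - \left(28 + 17 K{\left(2 \right)}\right)\right) = \left(\left(3 + 27 \left(19 - 8\right)^{3} + 891 \left(19 - 8\right)^{2}\right) - 907\right) \left(1910 - 62\right) = \left(\left(3 + 27 \cdot 11^{3} + 891 \cdot 11^{2}\right) - 907\right) \left(1910 - 62\right) = \left(\left(3 + 27 \cdot 1331 + 891 \cdot 121\right) - 907\right) \left(1910 - 62\right) = \left(\left(3 + 35937 + 107811\right) - 907\right) 1848 = \left(143751 - 907\right) 1848 = 142844 \cdot 1848 = 263975712$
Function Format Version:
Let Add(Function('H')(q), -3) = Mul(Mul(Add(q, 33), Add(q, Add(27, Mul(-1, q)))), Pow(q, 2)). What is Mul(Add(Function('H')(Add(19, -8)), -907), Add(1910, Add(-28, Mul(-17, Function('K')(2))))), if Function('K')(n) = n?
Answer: 263975712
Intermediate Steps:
Function('H')(q) = Add(3, Mul(Pow(q, 2), Add(891, Mul(27, q)))) (Function('H')(q) = Add(3, Mul(Mul(Add(q, 33), Add(q, Add(27, Mul(-1, q)))), Pow(q, 2))) = Add(3, Mul(Mul(Add(33, q), 27), Pow(q, 2))) = Add(3, Mul(Add(891, Mul(27, q)), Pow(q, 2))) = Add(3, Mul(Pow(q, 2), Add(891, Mul(27, q)))))
Mul(Add(Function('H')(Add(19, -8)), -907), Add(1910, Add(-28, Mul(-17, Function('K')(2))))) = Mul(Add(Add(3, Mul(27, Pow(Add(19, -8), 3)), Mul(891, Pow(Add(19, -8), 2))), -907), Add(1910, Add(-28, Mul(-17, 2)))) = Mul(Add(Add(3, Mul(27, Pow(11, 3)), Mul(891, Pow(11, 2))), -907), Add(1910, Add(-28, -34))) = Mul(Add(Add(3, Mul(27, 1331), Mul(891, 121)), -907), Add(1910, -62)) = Mul(Add(Add(3, 35937, 107811), -907), 1848) = Mul(Add(143751, -907), 1848) = Mul(142844, 1848) = 263975712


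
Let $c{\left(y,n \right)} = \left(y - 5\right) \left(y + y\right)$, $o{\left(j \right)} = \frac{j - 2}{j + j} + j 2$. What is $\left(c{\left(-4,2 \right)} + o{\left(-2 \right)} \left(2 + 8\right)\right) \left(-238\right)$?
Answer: $-9996$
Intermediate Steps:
$o{\left(j \right)} = 2 j + \frac{-2 + j}{2 j}$ ($o{\left(j \right)} = \frac{-2 + j}{2 j} + 2 j = 2 j + \frac{-2 + j}{2 j}$)
$c{\left(y,n \right)} = 2 y \left(-5 + y\right)$ ($c{\left(y,n \right)} = \left(-5 + y\right) 2 y = 2 y \left(-5 + y\right)$)
$\left(c{\left(-4,2 \right)} + o{\left(-2 \right)} \left(2 + 8\right)\right) \left(-238\right) = \left(2 \left(-4\right) \left(-5 - 4\right) + \left(\frac{1}{2} - \frac{1}{-2} + 2 \left(-2\right)\right) \left(2 + 8\right)\right) \left(-238\right) = \left(2 \left(-4\right) \left(-9\right) + \left(\frac{1}{2} - - \frac{1}{2} - 4\right) 10\right) \left(-238\right) = \left(72 + \left(\frac{1}{2} + \frac{1}{2} - 4\right) 10\right) \left(-238\right) = \left(72 - 30\right) \left(-238\right) = 42 \left(-238\right) = -9996$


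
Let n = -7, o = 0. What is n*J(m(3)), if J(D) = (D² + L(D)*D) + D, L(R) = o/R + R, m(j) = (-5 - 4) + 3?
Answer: -462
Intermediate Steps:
m(j) = -6 (m(j) = -9 + 3 = -6)
L(R) = R (L(R) = 0/R + R = 0 + R = R)
J(D) = D + 2*D² (J(D) = (D² + D*D) + D = (D² + D²) + D = 2*D² + D = D + 2*D²)
n*J(m(3)) = -(-42)*(1 + 2*(-6)) = -(-42)*(1 - 12) = -(-42)*(-11) = -7*66 = -462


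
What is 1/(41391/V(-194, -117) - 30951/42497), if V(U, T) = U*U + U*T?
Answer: -2564013998/108404307 ≈ -23.652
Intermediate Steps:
V(U, T) = U² + T*U
1/(41391/V(-194, -117) - 30951/42497) = 1/(41391/((-194*(-117 - 194))) - 30951/42497) = 1/(41391/((-194*(-311))) - 30951*1/42497) = 1/(41391/60334 - 30951/42497) = 1/(-108404307/2564013998) = -2564013998/108404307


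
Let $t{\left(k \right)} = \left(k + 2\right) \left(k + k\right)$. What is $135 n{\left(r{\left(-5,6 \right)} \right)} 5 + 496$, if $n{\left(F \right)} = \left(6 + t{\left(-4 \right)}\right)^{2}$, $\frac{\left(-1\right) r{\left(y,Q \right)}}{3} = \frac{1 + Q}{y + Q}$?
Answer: $327196$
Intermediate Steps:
$r{\left(y,Q \right)} = - \frac{3 \left(1 + Q\right)}{Q + y}$ ($r{\left(y,Q \right)} = - 3 \frac{1 + Q}{y + Q} = - 3 \frac{1 + Q}{Q + y} = - \frac{3 \left(1 + Q\right)}{Q + y}$)
$t{\left(k \right)} = 2 k \left(2 + k\right)$ ($t{\left(k \right)} = \left(2 + k\right) 2 k = 2 k \left(2 + k\right)$)
$n{\left(F \right)} = 484$ ($n{\left(F \right)} = \left(6 + 2 \left(-4\right) \left(2 - 4\right)\right)^{2} = \left(6 + 2 \left(-4\right) \left(-2\right)\right)^{2} = \left(6 + 16\right)^{2} = 22^{2} = 484$)
$135 n{\left(r{\left(-5,6 \right)} \right)} 5 + 496 = 135 \cdot 484 \cdot 5 + 496 = 135 \cdot 2420 + 496 = 326700 + 496 = 327196$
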